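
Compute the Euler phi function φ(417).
276

417 = 3 × 139
φ(n) = n × ∏(1 - 1/p) for each prime p dividing n
φ(417) = 417 × (1 - 1/3) × (1 - 1/139) = 276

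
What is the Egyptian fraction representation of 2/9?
1/5 + 1/45

Greedy algorithm:
2/9: ceiling(9/2) = 5, use 1/5
1/45: ceiling(45/1) = 45, use 1/45
Result: 2/9 = 1/5 + 1/45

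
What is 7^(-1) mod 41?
6

gcd(7, 41) = 1, so the inverse exists.
Extended Euclidean algorithm on (41, 7):
41 = 5 × 7 + 6  ⟹  6 = (1)·41 + (-5)·7
7 = 1 × 6 + 1  ⟹  1 = (-1)·41 + (6)·7
So (6)·7 ≡ 1 (mod 41), i.e. 7^(-1) ≡ 6 (mod 41).
Check: 7 × 6 = 42 ≡ 1 (mod 41)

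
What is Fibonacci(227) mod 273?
2

Matrix identity: Q^n = [[F_(n+1), F_n], [F_n, F_(n-1)]] with Q = [[1,1],[1,0]].
n = 227 = 11100011₂. Square-and-multiply, entries mod 273:
Q^1 = [[1,1],[1,0]]
Q^3 = (Q^1)²·Q = [[3,2],[2,1]]
Q^7 = (Q^3)²·Q = [[21,13],[13,8]]
Q^14 = (Q^7)² = [[64,104],[104,233]]
Q^28 = (Q^14)² = [[170,39],[39,131]]
Q^56 = (Q^28)² = [[118,0],[0,118]]
Q^113 = (Q^56)²·Q = [[1,1],[1,0]]
Q^227 = (Q^113)²·Q = [[3,2],[2,1]]
F_227 mod 273 = Q^227[0][1] = 2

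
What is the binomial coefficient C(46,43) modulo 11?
0

Using Lucas' theorem:
Write n=46 and k=43 in base 11:
n in base 11: [4, 2]
k in base 11: [3, 10]
C(46,43) mod 11 = ∏ C(n_i, k_i) mod 11
Digit binomials (mod 11): C(4,3) = 4; C(2,10) = 0 (k_i > n_i)
Product: 4 × 0 = 0 ≡ 0 (mod 11)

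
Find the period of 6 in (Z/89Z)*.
88

89 is prime, so ord(6) divides φ(89) = 88.
Divisors of 88: 1, 2, 4, 8, 11, 22, 44, 88.
Repeated squaring: 6^1 ≡ 6, 6^2 ≡ 36, 6^4 ≡ 50, 6^8 ≡ 8, 6^16 ≡ 64, 6^32 ≡ 2, 6^64 ≡ 4 (mod 89).
Test 6^d mod 89 for each divisor d in increasing order:
6^1 ≡ 6
6^2 ≡ 36
6^4 ≡ 50
6^8 ≡ 8
6^11 = 6^8·6^2·6^1 ≡ 37
6^22 = 6^16·6^4·6^2 ≡ 34
6^44 = 6^32·6^8·6^4 ≡ 88
6^88 = 6^64·6^16·6^8 ≡ 1  ← first divisor giving 1
The order is 88.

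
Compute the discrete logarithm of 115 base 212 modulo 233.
111

Baby-step giant-step with step n = ⌈√233⌉ = 16.
Baby steps 212^j mod 233 (j:value) for j=0..15: 0:1, 1:212, 2:208, 3:59, 4:159, 5:156, 6:219, 7:61, 8:117, 9:106, 10:104, 11:146, 12:196, 13:78, 14:226, 15:147.
Giant-step multiplier: 212^(-16) ≡ 212^(232-16) = 212^216 ≡ 4 (mod 233).
Giant steps γ_i = 115·4^i mod 233: γ_0=115, γ_1=227, γ_2=209, γ_3=137, γ_4=82, γ_5=95, γ_6=147 (in table at j=15).
x = i·n + j = 6·16 + 15 = 111.
Check: 212^111 ≡ 115 (mod 233).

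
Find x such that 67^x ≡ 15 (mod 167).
71

Baby-step giant-step with step n = ⌈√167⌉ = 13.
Baby steps 67^j mod 167 (j:value) for j=0..12: 0:1, 1:67, 2:147, 3:163, 4:66, 5:80, 6:16, 7:70, 8:14, 9:103, 10:54, 11:111, 12:89.
Giant-step multiplier: 67^(-13) ≡ 67^(166-13) = 67^153 ≡ 92 (mod 167).
Giant steps γ_i = 15·92^i mod 167: γ_0=15, γ_1=44, γ_2=40, γ_3=6, γ_4=51, γ_5=16 (in table at j=6).
x = i·n + j = 5·13 + 6 = 71.
Check: 67^71 ≡ 15 (mod 167).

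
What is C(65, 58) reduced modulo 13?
0

Using Lucas' theorem:
Write n=65 and k=58 in base 13:
n in base 13: [5, 0]
k in base 13: [4, 6]
C(65,58) mod 13 = ∏ C(n_i, k_i) mod 13
Digit binomials (mod 13): C(5,4) = 5; C(0,6) = 0 (k_i > n_i)
Product: 5 × 0 = 0 ≡ 0 (mod 13)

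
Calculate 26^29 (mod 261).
26

Repeated squaring. Binary of 29 = 11101.
26^1 ≡ 26 (mod 261); 26^2 ≡ 154 (mod 261); 26^4 ≡ 226 (mod 261); 26^8 ≡ 181 (mod 261); 26^16 ≡ 136 (mod 261)
26^29 = 26^1 × 26^4 × 26^8 × 26^16 ≡ 26 (mod 261)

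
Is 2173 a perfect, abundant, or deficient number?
deficient

Proper divisors of 2173: sum = 1 + 41 + 53 = 95
Since 95 < 2173, 2173 is deficient.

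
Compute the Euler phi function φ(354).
116

354 = 2 × 3 × 59
φ(n) = n × ∏(1 - 1/p) for each prime p dividing n
φ(354) = 354 × (1 - 1/2) × (1 - 1/3) × (1 - 1/59) = 116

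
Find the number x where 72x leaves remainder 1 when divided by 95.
33

gcd(72, 95) = 1, so the inverse exists.
Extended Euclidean algorithm on (95, 72):
95 = 1 × 72 + 23  ⟹  23 = (1)·95 + (-1)·72
72 = 3 × 23 + 3  ⟹  3 = (-3)·95 + (4)·72
23 = 7 × 3 + 2  ⟹  2 = (22)·95 + (-29)·72
3 = 1 × 2 + 1  ⟹  1 = (-25)·95 + (33)·72
So (33)·72 ≡ 1 (mod 95), i.e. 72^(-1) ≡ 33 (mod 95).
Check: 72 × 33 = 2376 ≡ 1 (mod 95)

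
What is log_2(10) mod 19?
17

Baby-step giant-step with step n = ⌈√19⌉ = 5.
Baby steps 2^j mod 19 (j:value) for j=0..4: 0:1, 1:2, 2:4, 3:8, 4:16.
Giant-step multiplier: 2^(-5) ≡ 2^(18-5) = 2^13 ≡ 3 (mod 19).
Giant steps γ_i = 10·3^i mod 19: γ_0=10, γ_1=11, γ_2=14, γ_3=4 (in table at j=2).
x = i·n + j = 3·5 + 2 = 17.
Check: 2^17 ≡ 10 (mod 19).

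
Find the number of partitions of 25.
1958

p(n) counts ways to write n as a sum of positive integers (order ignored).
Euler's pentagonal recurrence: p(k) = p(k-1) + p(k-2) - p(k-5) - p(k-7) + p(k-12) + p(k-15) - ... (offsets j(3j∓1)/2, signs ++--, p(0)=1, p(<0)=0).
DP table for k = 0..24: p(0)=1, p(1)=1, p(2)=2, p(3)=3, p(4)=5, p(5)=7, p(6)=11, p(7)=15, p(8)=22, p(9)=30, p(10)=42, p(11)=56, p(12)=77, p(13)=101, p(14)=135, p(15)=176, p(16)=231, p(17)=297, p(18)=385, p(19)=490, p(20)=627, p(21)=792, p(22)=1002, p(23)=1255, p(24)=1575.
Final step: p(25) = p(24) + p(23) - p(20) - p(18) + p(13) + p(10) - p(3)
= 1575 + 1255 - 627 - 385 + 101 + 42 - 3
= 1958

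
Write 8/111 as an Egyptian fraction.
1/14 + 1/1554

Greedy algorithm:
8/111: ceiling(111/8) = 14, use 1/14
1/1554: ceiling(1554/1) = 1554, use 1/1554
Result: 8/111 = 1/14 + 1/1554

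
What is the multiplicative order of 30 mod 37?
18

37 is prime, so ord(30) divides φ(37) = 36.
Divisors of 36: 1, 2, 3, 4, 6, 9, 12, 18, 36.
Repeated squaring: 30^1 ≡ 30, 30^2 ≡ 12, 30^4 ≡ 33, 30^8 ≡ 16, 30^16 ≡ 34, 30^32 ≡ 9 (mod 37).
Test 30^d mod 37 for each divisor d in increasing order:
30^1 ≡ 30
30^2 ≡ 12
30^3 = 30^2·30^1 ≡ 27
30^4 ≡ 33
30^6 = 30^4·30^2 ≡ 26
30^9 = 30^8·30^1 ≡ 36
30^12 = 30^8·30^4 ≡ 10
30^18 = 30^16·30^2 ≡ 1  ← first divisor giving 1
The order is 18.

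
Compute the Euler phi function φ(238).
96

238 = 2 × 7 × 17
φ(n) = n × ∏(1 - 1/p) for each prime p dividing n
φ(238) = 238 × (1 - 1/2) × (1 - 1/7) × (1 - 1/17) = 96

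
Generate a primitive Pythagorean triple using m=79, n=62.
(2397, 9796, 10085)

Euclid's formula: a = m² - n², b = 2mn, c = m² + n²
m = 79, n = 62
a = 79² - 62² = 6241 - 3844 = 2397
b = 2 × 79 × 62 = 9796
c = 79² + 62² = 6241 + 3844 = 10085
Verification: 2397² + 9796² = 5745609 + 95961616 = 101707225 = 10085² ✓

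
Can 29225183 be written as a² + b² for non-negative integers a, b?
Not possible

Factorization: 29225183 = 13 × 131^3
By Fermat: n is sum of two squares iff every prime p ≡ 3 (mod 4) appears to even power.
Prime(s) ≡ 3 (mod 4) with odd exponent: [(131, 3)]
Therefore 29225183 cannot be expressed as a² + b².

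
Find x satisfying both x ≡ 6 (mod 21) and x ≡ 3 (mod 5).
48

Using Chinese Remainder Theorem:
M = 21 × 5 = 105
M1 = 5, M2 = 21
y1 = 5^(-1) mod 21 = 17
y2 = 21^(-1) mod 5 = 1
x = (6×5×17 + 3×21×1) mod 105 = 48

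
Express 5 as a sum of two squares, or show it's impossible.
1² + 2² (a=1, b=2)

Factorization: 5 = 5
By Fermat: n is sum of two squares iff every prime p ≡ 3 (mod 4) appears to even power.
All primes ≡ 3 (mod 4) appear to even power.
Search a = 0, 1, 2, … for 5 - a² a perfect square: first hit at a = 1: 5 - 1 = 4 = 2².
5 = 1² + 2² = 1 + 4 ✓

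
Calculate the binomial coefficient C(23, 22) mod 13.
10

Using Lucas' theorem:
Write n=23 and k=22 in base 13:
n in base 13: [1, 10]
k in base 13: [1, 9]
C(23,22) mod 13 = ∏ C(n_i, k_i) mod 13
Digit binomials (mod 13): C(1,1) = 1; C(10,9) = 10
Product: 1 × 10 = 10 ≡ 10 (mod 13)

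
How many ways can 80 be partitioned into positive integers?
15796476

p(n) counts ways to write n as a sum of positive integers (order ignored).
Euler's pentagonal recurrence: p(k) = p(k-1) + p(k-2) - p(k-5) - p(k-7) + p(k-12) + p(k-15) - ... (offsets j(3j∓1)/2, signs ++--, p(0)=1, p(<0)=0).
DP table for k = 0..79: p(0)=1, p(1)=1, p(2)=2, p(3)=3, p(4)=5, p(5)=7, p(6)=11, p(7)=15, p(8)=22, p(9)=30, p(10)=42, p(11)=56, p(12)=77, p(13)=101, p(14)=135, p(15)=176, p(16)=231, p(17)=297, p(18)=385, p(19)=490, p(20)=627, p(21)=792, p(22)=1002, p(23)=1255, p(24)=1575, p(25)=1958, p(26)=2436, p(27)=3010, p(28)=3718, p(29)=4565, p(30)=5604, p(31)=6842, p(32)=8349, p(33)=10143, p(34)=12310, p(35)=14883, p(36)=17977, p(37)=21637, p(38)=26015, p(39)=31185, p(40)=37338, p(41)=44583, p(42)=53174, p(43)=63261, p(44)=75175, p(45)=89134, p(46)=105558, p(47)=124754, p(48)=147273, p(49)=173525, p(50)=204226, p(51)=239943, p(52)=281589, p(53)=329931, p(54)=386155, p(55)=451276, p(56)=526823, p(57)=614154, p(58)=715220, p(59)=831820, p(60)=966467, p(61)=1121505, p(62)=1300156, p(63)=1505499, p(64)=1741630, p(65)=2012558, p(66)=2323520, p(67)=2679689, p(68)=3087735, p(69)=3554345, p(70)=4087968, p(71)=4697205, p(72)=5392783, p(73)=6185689, p(74)=7089500, p(75)=8118264, p(76)=9289091, p(77)=10619863, p(78)=12132164, p(79)=13848650.
Final step: p(80) = p(79) + p(78) - p(75) - p(73) + p(68) + p(65) - p(58) - p(54) + p(45) + p(40) - p(29) - p(23) + p(10) + p(3)
= 13848650 + 12132164 - 8118264 - 6185689 + 3087735 + 2012558 - 715220 - 386155 + 89134 + 37338 - 4565 - 1255 + 42 + 3
= 15796476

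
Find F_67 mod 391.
294

Matrix identity: Q^n = [[F_(n+1), F_n], [F_n, F_(n-1)]] with Q = [[1,1],[1,0]].
n = 67 = 1000011₂. Square-and-multiply, entries mod 391:
Q^1 = [[1,1],[1,0]]
Q^2 = (Q^1)² = [[2,1],[1,1]]
Q^4 = (Q^2)² = [[5,3],[3,2]]
Q^8 = (Q^4)² = [[34,21],[21,13]]
Q^16 = (Q^8)² = [[33,205],[205,219]]
Q^33 = (Q^16)²·Q = [[152,104],[104,48]]
Q^67 = (Q^33)²·Q = [[371,294],[294,77]]
F_67 mod 391 = Q^67[0][1] = 294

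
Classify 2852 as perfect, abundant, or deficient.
deficient

Proper divisors of 2852: sum = 1 + 2 + 4 + 23 + 31 + 46 + 62 + 92 + 124 + 713 + 1426 = 2524
Since 2524 < 2852, 2852 is deficient.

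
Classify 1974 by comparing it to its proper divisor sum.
abundant

Proper divisors of 1974: sum = 1 + 2 + 3 + 6 + 7 + 14 + 21 + 42 + 47 + 94 + 141 + 282 + 329 + 658 + 987 = 2634
Since 2634 > 1974, 1974 is abundant.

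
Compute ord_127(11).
63

127 is prime, so ord(11) divides φ(127) = 126.
Divisors of 126: 1, 2, 3, 6, 7, 9, 14, 18, 21, 42, 63, 126.
Repeated squaring: 11^1 ≡ 11, 11^2 ≡ 121, 11^4 ≡ 36, 11^8 ≡ 26, 11^16 ≡ 41, 11^32 ≡ 30, 11^64 ≡ 11 (mod 127).
Test 11^d mod 127 for each divisor d in increasing order:
11^1 ≡ 11
11^2 ≡ 121
11^3 = 11^2·11^1 ≡ 61
11^6 = 11^4·11^2 ≡ 38
11^7 = 11^4·11^2·11^1 ≡ 37
11^9 = 11^8·11^1 ≡ 32
11^14 = 11^8·11^4·11^2 ≡ 99
11^18 = 11^16·11^2 ≡ 8
11^21 = 11^16·11^4·11^1 ≡ 107
11^42 = 11^32·11^8·11^2 ≡ 19
11^63 = 11^32·11^16·11^8·11^4·11^2·11^1 ≡ 1  ← first divisor giving 1
The order is 63.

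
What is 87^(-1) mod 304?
7

gcd(87, 304) = 1, so the inverse exists.
Extended Euclidean algorithm on (304, 87):
304 = 3 × 87 + 43  ⟹  43 = (1)·304 + (-3)·87
87 = 2 × 43 + 1  ⟹  1 = (-2)·304 + (7)·87
So (7)·87 ≡ 1 (mod 304), i.e. 87^(-1) ≡ 7 (mod 304).
Check: 87 × 7 = 609 ≡ 1 (mod 304)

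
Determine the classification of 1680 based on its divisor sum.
abundant

Proper divisors of 1680: sum = 1 + 2 + 3 + 4 + 5 + 6 + 7 + 8 + ... + 336 + 420 + 560 + 840 (39 divisors) = 4272
Since 4272 > 1680, 1680 is abundant.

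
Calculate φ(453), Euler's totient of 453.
300

453 = 3 × 151
φ(n) = n × ∏(1 - 1/p) for each prime p dividing n
φ(453) = 453 × (1 - 1/3) × (1 - 1/151) = 300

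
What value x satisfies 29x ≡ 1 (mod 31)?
15

gcd(29, 31) = 1, so the inverse exists.
Extended Euclidean algorithm on (31, 29):
31 = 1 × 29 + 2  ⟹  2 = (1)·31 + (-1)·29
29 = 14 × 2 + 1  ⟹  1 = (-14)·31 + (15)·29
So (15)·29 ≡ 1 (mod 31), i.e. 29^(-1) ≡ 15 (mod 31).
Check: 29 × 15 = 435 ≡ 1 (mod 31)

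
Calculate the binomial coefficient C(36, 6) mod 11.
0

Using Lucas' theorem:
Write n=36 and k=6 in base 11:
n in base 11: [3, 3]
k in base 11: [0, 6]
C(36,6) mod 11 = ∏ C(n_i, k_i) mod 11
Digit binomials (mod 11): C(3,0) = 1; C(3,6) = 0 (k_i > n_i)
Product: 1 × 0 = 0 ≡ 0 (mod 11)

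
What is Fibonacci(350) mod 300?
125

Matrix identity: Q^n = [[F_(n+1), F_n], [F_n, F_(n-1)]] with Q = [[1,1],[1,0]].
n = 350 = 101011110₂. Square-and-multiply, entries mod 300:
Q^1 = [[1,1],[1,0]]
Q^2 = (Q^1)² = [[2,1],[1,1]]
Q^5 = (Q^2)²·Q = [[8,5],[5,3]]
Q^10 = (Q^5)² = [[89,55],[55,34]]
Q^21 = (Q^10)²·Q = [[11,146],[146,165]]
Q^43 = (Q^21)²·Q = [[33,137],[137,196]]
Q^87 = (Q^43)²·Q = [[231,58],[58,173]]
Q^175 = (Q^87)²·Q = [[57,25],[25,32]]
Q^350 = (Q^175)² = [[274,125],[125,149]]
F_350 mod 300 = Q^350[0][1] = 125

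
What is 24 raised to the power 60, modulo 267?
57

Repeated squaring. Binary of 60 = 111100.
24^1 ≡ 24 (mod 267); 24^2 ≡ 42 (mod 267); 24^4 ≡ 162 (mod 267); 24^8 ≡ 78 (mod 267); 24^16 ≡ 210 (mod 267); 24^32 ≡ 45 (mod 267)
24^60 = 24^4 × 24^8 × 24^16 × 24^32 ≡ 57 (mod 267)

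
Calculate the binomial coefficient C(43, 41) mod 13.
6

Using Lucas' theorem:
Write n=43 and k=41 in base 13:
n in base 13: [3, 4]
k in base 13: [3, 2]
C(43,41) mod 13 = ∏ C(n_i, k_i) mod 13
Digit binomials (mod 13): C(3,3) = 1; C(4,2) = 6
Product: 1 × 6 = 6 ≡ 6 (mod 13)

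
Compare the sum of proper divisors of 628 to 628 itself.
deficient

Proper divisors of 628: sum = 1 + 2 + 4 + 157 + 314 = 478
Since 478 < 628, 628 is deficient.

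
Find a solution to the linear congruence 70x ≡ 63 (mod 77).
x ≡ 2 (mod 11)

gcd(70, 77) = 7, which divides 63, so solutions exist.
Divide through by 7: 10x ≡ 9 (mod 11).
Find 10^(-1) mod 11 by the extended Euclidean algorithm:
11 = 1 × 10 + 1  ⟹  1 = (1)·11 + (-1)·10
So (-1)·10 ≡ 1 (mod 11), i.e. 10^(-1) ≡ -1 ≡ 10 (mod 11).
x ≡ 10 × 9 = 90 ≡ 2 (mod 11).
Check: 70 × 2 = 140 ≡ 63 (mod 77).
x ≡ 2 (mod 11), giving 7 solutions mod 77.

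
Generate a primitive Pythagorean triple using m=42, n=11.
(1643, 924, 1885)

Euclid's formula: a = m² - n², b = 2mn, c = m² + n²
m = 42, n = 11
a = 42² - 11² = 1764 - 121 = 1643
b = 2 × 42 × 11 = 924
c = 42² + 11² = 1764 + 121 = 1885
Verification: 1643² + 924² = 2699449 + 853776 = 3553225 = 1885² ✓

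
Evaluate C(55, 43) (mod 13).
0

Using Lucas' theorem:
Write n=55 and k=43 in base 13:
n in base 13: [4, 3]
k in base 13: [3, 4]
C(55,43) mod 13 = ∏ C(n_i, k_i) mod 13
Digit binomials (mod 13): C(4,3) = 4; C(3,4) = 0 (k_i > n_i)
Product: 4 × 0 = 0 ≡ 0 (mod 13)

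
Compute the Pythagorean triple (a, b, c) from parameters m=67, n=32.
(3465, 4288, 5513)

Euclid's formula: a = m² - n², b = 2mn, c = m² + n²
m = 67, n = 32
a = 67² - 32² = 4489 - 1024 = 3465
b = 2 × 67 × 32 = 4288
c = 67² + 32² = 4489 + 1024 = 5513
Verification: 3465² + 4288² = 12006225 + 18386944 = 30393169 = 5513² ✓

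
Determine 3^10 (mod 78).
3

Repeated squaring. Binary of 10 = 1010.
3^1 ≡ 3 (mod 78); 3^2 ≡ 9 (mod 78); 3^4 ≡ 3 (mod 78); 3^8 ≡ 9 (mod 78)
3^10 = 3^2 × 3^8 ≡ 3 (mod 78)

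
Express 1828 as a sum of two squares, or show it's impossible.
8² + 42² (a=8, b=42)

Factorization: 1828 = 2^2 × 457
By Fermat: n is sum of two squares iff every prime p ≡ 3 (mod 4) appears to even power.
All primes ≡ 3 (mod 4) appear to even power.
Search a = 0, 1, 2, … for 1828 - a² a perfect square: first hit at a = 8: 1828 - 64 = 1764 = 42².
1828 = 8² + 42² = 64 + 1764 ✓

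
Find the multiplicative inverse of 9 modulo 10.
9

gcd(9, 10) = 1, so the inverse exists.
Extended Euclidean algorithm on (10, 9):
10 = 1 × 9 + 1  ⟹  1 = (1)·10 + (-1)·9
So (-1)·9 ≡ 1 (mod 10), i.e. 9^(-1) ≡ -1 ≡ 9 (mod 10).
Check: 9 × 9 = 81 ≡ 1 (mod 10)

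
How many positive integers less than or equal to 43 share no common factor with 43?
42

43 = 43
φ(n) = n × ∏(1 - 1/p) for each prime p dividing n
φ(43) = 43 × (1 - 1/43) = 42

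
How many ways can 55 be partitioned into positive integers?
451276

p(n) counts ways to write n as a sum of positive integers (order ignored).
Euler's pentagonal recurrence: p(k) = p(k-1) + p(k-2) - p(k-5) - p(k-7) + p(k-12) + p(k-15) - ... (offsets j(3j∓1)/2, signs ++--, p(0)=1, p(<0)=0).
DP table for k = 0..54: p(0)=1, p(1)=1, p(2)=2, p(3)=3, p(4)=5, p(5)=7, p(6)=11, p(7)=15, p(8)=22, p(9)=30, p(10)=42, p(11)=56, p(12)=77, p(13)=101, p(14)=135, p(15)=176, p(16)=231, p(17)=297, p(18)=385, p(19)=490, p(20)=627, p(21)=792, p(22)=1002, p(23)=1255, p(24)=1575, p(25)=1958, p(26)=2436, p(27)=3010, p(28)=3718, p(29)=4565, p(30)=5604, p(31)=6842, p(32)=8349, p(33)=10143, p(34)=12310, p(35)=14883, p(36)=17977, p(37)=21637, p(38)=26015, p(39)=31185, p(40)=37338, p(41)=44583, p(42)=53174, p(43)=63261, p(44)=75175, p(45)=89134, p(46)=105558, p(47)=124754, p(48)=147273, p(49)=173525, p(50)=204226, p(51)=239943, p(52)=281589, p(53)=329931, p(54)=386155.
Final step: p(55) = p(54) + p(53) - p(50) - p(48) + p(43) + p(40) - p(33) - p(29) + p(20) + p(15) - p(4)
= 386155 + 329931 - 204226 - 147273 + 63261 + 37338 - 10143 - 4565 + 627 + 176 - 5
= 451276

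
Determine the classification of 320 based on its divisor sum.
abundant

Proper divisors of 320: sum = 1 + 2 + 4 + 5 + 8 + 10 + 16 + 20 + 32 + 40 + 64 + 80 + 160 = 442
Since 442 > 320, 320 is abundant.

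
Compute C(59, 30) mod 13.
2

Using Lucas' theorem:
Write n=59 and k=30 in base 13:
n in base 13: [4, 7]
k in base 13: [2, 4]
C(59,30) mod 13 = ∏ C(n_i, k_i) mod 13
Digit binomials (mod 13): C(4,2) = 6; C(7,4) = 35 ≡ 9
Product: 6 × 9 = 54 ≡ 2 (mod 13)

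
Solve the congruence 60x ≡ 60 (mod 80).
x ≡ 1 (mod 4)

gcd(60, 80) = 20, which divides 60, so solutions exist.
Divide through by 20: 3x ≡ 3 (mod 4).
Find 3^(-1) mod 4 by the extended Euclidean algorithm:
4 = 1 × 3 + 1  ⟹  1 = (1)·4 + (-1)·3
So (-1)·3 ≡ 1 (mod 4), i.e. 3^(-1) ≡ -1 ≡ 3 (mod 4).
x ≡ 3 × 3 = 9 ≡ 1 (mod 4).
Check: 60 × 1 = 60 ≡ 60 (mod 80).
x ≡ 1 (mod 4), giving 20 solutions mod 80.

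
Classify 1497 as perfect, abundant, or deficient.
deficient

Proper divisors of 1497: sum = 1 + 3 + 499 = 503
Since 503 < 1497, 1497 is deficient.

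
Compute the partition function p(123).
2552338241

p(n) counts ways to write n as a sum of positive integers (order ignored).
Euler's pentagonal recurrence: p(k) = p(k-1) + p(k-2) - p(k-5) - p(k-7) + p(k-12) + p(k-15) - ... (offsets j(3j∓1)/2, signs ++--, p(0)=1, p(<0)=0).
DP table for k = 0..122: p(0)=1, p(1)=1, p(2)=2, p(3)=3, p(4)=5, p(5)=7, p(6)=11, p(7)=15, p(8)=22, p(9)=30, p(10)=42, p(11)=56, p(12)=77, p(13)=101, p(14)=135, p(15)=176, p(16)=231, p(17)=297, p(18)=385, p(19)=490, p(20)=627, p(21)=792, p(22)=1002, p(23)=1255, p(24)=1575, p(25)=1958, p(26)=2436, p(27)=3010, p(28)=3718, p(29)=4565, p(30)=5604, p(31)=6842, p(32)=8349, p(33)=10143, p(34)=12310, p(35)=14883, p(36)=17977, p(37)=21637, p(38)=26015, p(39)=31185, p(40)=37338, p(41)=44583, p(42)=53174, p(43)=63261, p(44)=75175, p(45)=89134, p(46)=105558, p(47)=124754, p(48)=147273, p(49)=173525, p(50)=204226, p(51)=239943, p(52)=281589, p(53)=329931, p(54)=386155, p(55)=451276, p(56)=526823, p(57)=614154, p(58)=715220, p(59)=831820, p(60)=966467, p(61)=1121505, p(62)=1300156, p(63)=1505499, p(64)=1741630, p(65)=2012558, p(66)=2323520, p(67)=2679689, p(68)=3087735, p(69)=3554345, p(70)=4087968, p(71)=4697205, p(72)=5392783, p(73)=6185689, p(74)=7089500, p(75)=8118264, p(76)=9289091, p(77)=10619863, p(78)=12132164, p(79)=13848650, p(80)=15796476, p(81)=18004327, p(82)=20506255, p(83)=23338469, p(84)=26543660, p(85)=30167357, p(86)=34262962, p(87)=38887673, p(88)=44108109, p(89)=49995925, p(90)=56634173, p(91)=64112359, p(92)=72533807, p(93)=82010177, p(94)=92669720, p(95)=104651419, p(96)=118114304, p(97)=133230930, p(98)=150198136, p(99)=169229875, p(100)=190569292, p(101)=214481126, p(102)=241265379, p(103)=271248950, p(104)=304801365, p(105)=342325709, p(106)=384276336, p(107)=431149389, p(108)=483502844, p(109)=541946240, p(110)=607163746, p(111)=679903203, p(112)=761002156, p(113)=851376628, p(114)=952050665, p(115)=1064144451, p(116)=1188908248, p(117)=1327710076, p(118)=1482074143, p(119)=1653668665, p(120)=1844349560, p(121)=2056148051, p(122)=2291320912.
Final step: p(123) = p(122) + p(121) - p(118) - p(116) + p(111) + p(108) - p(101) - p(97) + p(88) + p(83) - p(72) - p(66) + p(53) + p(46) - p(31) - p(23) + p(6)
= 2291320912 + 2056148051 - 1482074143 - 1188908248 + 679903203 + 483502844 - 214481126 - 133230930 + 44108109 + 23338469 - 5392783 - 2323520 + 329931 + 105558 - 6842 - 1255 + 11
= 2552338241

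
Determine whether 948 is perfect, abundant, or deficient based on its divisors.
abundant

Proper divisors of 948: sum = 1 + 2 + 3 + 4 + 6 + 12 + 79 + 158 + 237 + 316 + 474 = 1292
Since 1292 > 948, 948 is abundant.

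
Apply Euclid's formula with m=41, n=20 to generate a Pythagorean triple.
(1281, 1640, 2081)

Euclid's formula: a = m² - n², b = 2mn, c = m² + n²
m = 41, n = 20
a = 41² - 20² = 1681 - 400 = 1281
b = 2 × 41 × 20 = 1640
c = 41² + 20² = 1681 + 400 = 2081
Verification: 1281² + 1640² = 1640961 + 2689600 = 4330561 = 2081² ✓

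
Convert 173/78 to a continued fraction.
[2; 4, 1, 1, 2, 3]

Euclidean algorithm steps:
173 = 2 × 78 + 17
78 = 4 × 17 + 10
17 = 1 × 10 + 7
10 = 1 × 7 + 3
7 = 2 × 3 + 1
3 = 3 × 1 + 0
Continued fraction: [2; 4, 1, 1, 2, 3]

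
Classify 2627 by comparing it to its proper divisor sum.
deficient

Proper divisors of 2627: sum = 1 + 37 + 71 = 109
Since 109 < 2627, 2627 is deficient.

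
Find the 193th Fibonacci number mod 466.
377

Matrix identity: Q^n = [[F_(n+1), F_n], [F_n, F_(n-1)]] with Q = [[1,1],[1,0]].
n = 193 = 11000001₂. Square-and-multiply, entries mod 466:
Q^1 = [[1,1],[1,0]]
Q^3 = (Q^1)²·Q = [[3,2],[2,1]]
Q^6 = (Q^3)² = [[13,8],[8,5]]
Q^12 = (Q^6)² = [[233,144],[144,89]]
Q^24 = (Q^12)² = [[465,234],[234,231]]
Q^48 = (Q^24)² = [[235,230],[230,5]]
Q^96 = (Q^48)² = [[13,212],[212,267]]
Q^193 = (Q^96)²·Q = [[89,377],[377,178]]
F_193 mod 466 = Q^193[0][1] = 377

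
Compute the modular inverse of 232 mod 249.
205

gcd(232, 249) = 1, so the inverse exists.
Extended Euclidean algorithm on (249, 232):
249 = 1 × 232 + 17  ⟹  17 = (1)·249 + (-1)·232
232 = 13 × 17 + 11  ⟹  11 = (-13)·249 + (14)·232
17 = 1 × 11 + 6  ⟹  6 = (14)·249 + (-15)·232
11 = 1 × 6 + 5  ⟹  5 = (-27)·249 + (29)·232
6 = 1 × 5 + 1  ⟹  1 = (41)·249 + (-44)·232
So (-44)·232 ≡ 1 (mod 249), i.e. 232^(-1) ≡ -44 ≡ 205 (mod 249).
Check: 232 × 205 = 47560 ≡ 1 (mod 249)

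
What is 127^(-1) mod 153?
100

gcd(127, 153) = 1, so the inverse exists.
Extended Euclidean algorithm on (153, 127):
153 = 1 × 127 + 26  ⟹  26 = (1)·153 + (-1)·127
127 = 4 × 26 + 23  ⟹  23 = (-4)·153 + (5)·127
26 = 1 × 23 + 3  ⟹  3 = (5)·153 + (-6)·127
23 = 7 × 3 + 2  ⟹  2 = (-39)·153 + (47)·127
3 = 1 × 2 + 1  ⟹  1 = (44)·153 + (-53)·127
So (-53)·127 ≡ 1 (mod 153), i.e. 127^(-1) ≡ -53 ≡ 100 (mod 153).
Check: 127 × 100 = 12700 ≡ 1 (mod 153)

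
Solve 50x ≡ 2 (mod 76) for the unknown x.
x ≡ 35 (mod 38)

gcd(50, 76) = 2, which divides 2, so solutions exist.
Divide through by 2: 25x ≡ 1 (mod 38).
Find 25^(-1) mod 38 by the extended Euclidean algorithm:
38 = 1 × 25 + 13  ⟹  13 = (1)·38 + (-1)·25
25 = 1 × 13 + 12  ⟹  12 = (-1)·38 + (2)·25
13 = 1 × 12 + 1  ⟹  1 = (2)·38 + (-3)·25
So (-3)·25 ≡ 1 (mod 38), i.e. 25^(-1) ≡ -3 ≡ 35 (mod 38).
x ≡ 35 × 1 = 35 ≡ 35 (mod 38).
Check: 50 × 35 = 1750 ≡ 2 (mod 76).
x ≡ 35 (mod 38), giving 2 solutions mod 76.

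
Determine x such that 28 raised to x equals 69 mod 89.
34

Baby-step giant-step with step n = ⌈√89⌉ = 10.
Baby steps 28^j mod 89 (j:value) for j=0..9: 0:1, 1:28, 2:72, 3:58, 4:22, 5:82, 6:71, 7:30, 8:39, 9:24.
Giant-step multiplier: 28^(-10) ≡ 28^(88-10) = 28^78 ≡ 20 (mod 89).
Giant steps γ_i = 69·20^i mod 89: γ_0=69, γ_1=45, γ_2=10, γ_3=22 (in table at j=4).
x = i·n + j = 3·10 + 4 = 34.
Check: 28^34 ≡ 69 (mod 89).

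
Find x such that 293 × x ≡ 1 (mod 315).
272

gcd(293, 315) = 1, so the inverse exists.
Extended Euclidean algorithm on (315, 293):
315 = 1 × 293 + 22  ⟹  22 = (1)·315 + (-1)·293
293 = 13 × 22 + 7  ⟹  7 = (-13)·315 + (14)·293
22 = 3 × 7 + 1  ⟹  1 = (40)·315 + (-43)·293
So (-43)·293 ≡ 1 (mod 315), i.e. 293^(-1) ≡ -43 ≡ 272 (mod 315).
Check: 293 × 272 = 79696 ≡ 1 (mod 315)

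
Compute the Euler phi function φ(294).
84

294 = 2 × 3 × 7^2
φ(n) = n × ∏(1 - 1/p) for each prime p dividing n
φ(294) = 294 × (1 - 1/2) × (1 - 1/3) × (1 - 1/7) = 84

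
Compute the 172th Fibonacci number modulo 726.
375

Matrix identity: Q^n = [[F_(n+1), F_n], [F_n, F_(n-1)]] with Q = [[1,1],[1,0]].
n = 172 = 10101100₂. Square-and-multiply, entries mod 726:
Q^1 = [[1,1],[1,0]]
Q^2 = (Q^1)² = [[2,1],[1,1]]
Q^5 = (Q^2)²·Q = [[8,5],[5,3]]
Q^10 = (Q^5)² = [[89,55],[55,34]]
Q^21 = (Q^10)²·Q = [[287,56],[56,231]]
Q^43 = (Q^21)²·Q = [[531,563],[563,694]]
Q^86 = (Q^43)² = [[706,701],[701,5]]
Q^172 = (Q^86)² = [[299,375],[375,650]]
F_172 mod 726 = Q^172[0][1] = 375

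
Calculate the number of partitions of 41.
44583

p(n) counts ways to write n as a sum of positive integers (order ignored).
Euler's pentagonal recurrence: p(k) = p(k-1) + p(k-2) - p(k-5) - p(k-7) + p(k-12) + p(k-15) - ... (offsets j(3j∓1)/2, signs ++--, p(0)=1, p(<0)=0).
DP table for k = 0..40: p(0)=1, p(1)=1, p(2)=2, p(3)=3, p(4)=5, p(5)=7, p(6)=11, p(7)=15, p(8)=22, p(9)=30, p(10)=42, p(11)=56, p(12)=77, p(13)=101, p(14)=135, p(15)=176, p(16)=231, p(17)=297, p(18)=385, p(19)=490, p(20)=627, p(21)=792, p(22)=1002, p(23)=1255, p(24)=1575, p(25)=1958, p(26)=2436, p(27)=3010, p(28)=3718, p(29)=4565, p(30)=5604, p(31)=6842, p(32)=8349, p(33)=10143, p(34)=12310, p(35)=14883, p(36)=17977, p(37)=21637, p(38)=26015, p(39)=31185, p(40)=37338.
Final step: p(41) = p(40) + p(39) - p(36) - p(34) + p(29) + p(26) - p(19) - p(15) + p(6) + p(1)
= 37338 + 31185 - 17977 - 12310 + 4565 + 2436 - 490 - 176 + 11 + 1
= 44583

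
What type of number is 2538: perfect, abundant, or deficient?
abundant

Proper divisors of 2538: sum = 1 + 2 + 3 + 6 + 9 + 18 + 27 + 47 + 54 + 94 + 141 + 282 + 423 + 846 + 1269 = 3222
Since 3222 > 2538, 2538 is abundant.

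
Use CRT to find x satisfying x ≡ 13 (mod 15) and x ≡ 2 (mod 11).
13

Using Chinese Remainder Theorem:
M = 15 × 11 = 165
M1 = 11, M2 = 15
y1 = 11^(-1) mod 15 = 11
y2 = 15^(-1) mod 11 = 3
x = (13×11×11 + 2×15×3) mod 165 = 13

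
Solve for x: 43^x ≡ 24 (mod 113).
27

Baby-step giant-step with step n = ⌈√113⌉ = 11.
Baby steps 43^j mod 113 (j:value) for j=0..10: 0:1, 1:43, 2:41, 3:68, 4:99, 5:76, 6:104, 7:65, 8:83, 9:66, 10:13.
Giant-step multiplier: 43^(-11) ≡ 43^(112-11) = 43^101 ≡ 94 (mod 113).
Giant steps γ_i = 24·94^i mod 113: γ_0=24, γ_1=109, γ_2=76 (in table at j=5).
x = i·n + j = 2·11 + 5 = 27.
Check: 43^27 ≡ 24 (mod 113).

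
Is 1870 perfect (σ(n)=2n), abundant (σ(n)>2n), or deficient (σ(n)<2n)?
abundant

Proper divisors of 1870: sum = 1 + 2 + 5 + 10 + 11 + 17 + 22 + 34 + 55 + 85 + 110 + 170 + 187 + 374 + 935 = 2018
Since 2018 > 1870, 1870 is abundant.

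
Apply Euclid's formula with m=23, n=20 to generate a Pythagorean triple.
(129, 920, 929)

Euclid's formula: a = m² - n², b = 2mn, c = m² + n²
m = 23, n = 20
a = 23² - 20² = 529 - 400 = 129
b = 2 × 23 × 20 = 920
c = 23² + 20² = 529 + 400 = 929
Verification: 129² + 920² = 16641 + 846400 = 863041 = 929² ✓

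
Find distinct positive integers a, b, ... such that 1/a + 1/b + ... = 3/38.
1/13 + 1/494

Greedy algorithm:
3/38: ceiling(38/3) = 13, use 1/13
1/494: ceiling(494/1) = 494, use 1/494
Result: 3/38 = 1/13 + 1/494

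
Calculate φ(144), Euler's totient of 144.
48

144 = 2^4 × 3^2
φ(n) = n × ∏(1 - 1/p) for each prime p dividing n
φ(144) = 144 × (1 - 1/2) × (1 - 1/3) = 48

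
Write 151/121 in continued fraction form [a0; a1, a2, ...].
[1; 4, 30]

Euclidean algorithm steps:
151 = 1 × 121 + 30
121 = 4 × 30 + 1
30 = 30 × 1 + 0
Continued fraction: [1; 4, 30]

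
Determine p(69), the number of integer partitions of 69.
3554345

p(n) counts ways to write n as a sum of positive integers (order ignored).
Euler's pentagonal recurrence: p(k) = p(k-1) + p(k-2) - p(k-5) - p(k-7) + p(k-12) + p(k-15) - ... (offsets j(3j∓1)/2, signs ++--, p(0)=1, p(<0)=0).
DP table for k = 0..68: p(0)=1, p(1)=1, p(2)=2, p(3)=3, p(4)=5, p(5)=7, p(6)=11, p(7)=15, p(8)=22, p(9)=30, p(10)=42, p(11)=56, p(12)=77, p(13)=101, p(14)=135, p(15)=176, p(16)=231, p(17)=297, p(18)=385, p(19)=490, p(20)=627, p(21)=792, p(22)=1002, p(23)=1255, p(24)=1575, p(25)=1958, p(26)=2436, p(27)=3010, p(28)=3718, p(29)=4565, p(30)=5604, p(31)=6842, p(32)=8349, p(33)=10143, p(34)=12310, p(35)=14883, p(36)=17977, p(37)=21637, p(38)=26015, p(39)=31185, p(40)=37338, p(41)=44583, p(42)=53174, p(43)=63261, p(44)=75175, p(45)=89134, p(46)=105558, p(47)=124754, p(48)=147273, p(49)=173525, p(50)=204226, p(51)=239943, p(52)=281589, p(53)=329931, p(54)=386155, p(55)=451276, p(56)=526823, p(57)=614154, p(58)=715220, p(59)=831820, p(60)=966467, p(61)=1121505, p(62)=1300156, p(63)=1505499, p(64)=1741630, p(65)=2012558, p(66)=2323520, p(67)=2679689, p(68)=3087735.
Final step: p(69) = p(68) + p(67) - p(64) - p(62) + p(57) + p(54) - p(47) - p(43) + p(34) + p(29) - p(18) - p(12)
= 3087735 + 2679689 - 1741630 - 1300156 + 614154 + 386155 - 124754 - 63261 + 12310 + 4565 - 385 - 77
= 3554345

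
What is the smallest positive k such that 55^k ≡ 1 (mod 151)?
75

151 is prime, so ord(55) divides φ(151) = 150.
Divisors of 150: 1, 2, 3, 5, 6, 10, 15, 25, 30, 50, 75, 150.
Repeated squaring: 55^1 ≡ 55, 55^2 ≡ 5, 55^4 ≡ 25, 55^8 ≡ 21, 55^16 ≡ 139, 55^32 ≡ 144, 55^64 ≡ 49, 55^128 ≡ 136 (mod 151).
Test 55^d mod 151 for each divisor d in increasing order:
55^1 ≡ 55
55^2 ≡ 5
55^3 = 55^2·55^1 ≡ 124
55^5 = 55^4·55^1 ≡ 16
55^6 = 55^4·55^2 ≡ 125
55^10 = 55^8·55^2 ≡ 105
55^15 = 55^8·55^4·55^2·55^1 ≡ 19
55^25 = 55^16·55^8·55^1 ≡ 32
55^30 = 55^16·55^8·55^4·55^2 ≡ 59
55^50 = 55^32·55^16·55^2 ≡ 118
55^75 = 55^64·55^8·55^2·55^1 ≡ 1  ← first divisor giving 1
The order is 75.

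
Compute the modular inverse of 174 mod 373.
358

gcd(174, 373) = 1, so the inverse exists.
Extended Euclidean algorithm on (373, 174):
373 = 2 × 174 + 25  ⟹  25 = (1)·373 + (-2)·174
174 = 6 × 25 + 24  ⟹  24 = (-6)·373 + (13)·174
25 = 1 × 24 + 1  ⟹  1 = (7)·373 + (-15)·174
So (-15)·174 ≡ 1 (mod 373), i.e. 174^(-1) ≡ -15 ≡ 358 (mod 373).
Check: 174 × 358 = 62292 ≡ 1 (mod 373)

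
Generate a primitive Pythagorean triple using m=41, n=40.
(81, 3280, 3281)

Euclid's formula: a = m² - n², b = 2mn, c = m² + n²
m = 41, n = 40
a = 41² - 40² = 1681 - 1600 = 81
b = 2 × 41 × 40 = 3280
c = 41² + 40² = 1681 + 1600 = 3281
Verification: 81² + 3280² = 6561 + 10758400 = 10764961 = 3281² ✓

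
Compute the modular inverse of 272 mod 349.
281

gcd(272, 349) = 1, so the inverse exists.
Extended Euclidean algorithm on (349, 272):
349 = 1 × 272 + 77  ⟹  77 = (1)·349 + (-1)·272
272 = 3 × 77 + 41  ⟹  41 = (-3)·349 + (4)·272
77 = 1 × 41 + 36  ⟹  36 = (4)·349 + (-5)·272
41 = 1 × 36 + 5  ⟹  5 = (-7)·349 + (9)·272
36 = 7 × 5 + 1  ⟹  1 = (53)·349 + (-68)·272
So (-68)·272 ≡ 1 (mod 349), i.e. 272^(-1) ≡ -68 ≡ 281 (mod 349).
Check: 272 × 281 = 76432 ≡ 1 (mod 349)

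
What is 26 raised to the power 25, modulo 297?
188

Repeated squaring. Binary of 25 = 11001.
26^1 ≡ 26 (mod 297); 26^2 ≡ 82 (mod 297); 26^4 ≡ 190 (mod 297); 26^8 ≡ 163 (mod 297); 26^16 ≡ 136 (mod 297)
26^25 = 26^1 × 26^8 × 26^16 ≡ 188 (mod 297)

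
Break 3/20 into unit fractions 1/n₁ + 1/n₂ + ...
1/7 + 1/140

Greedy algorithm:
3/20: ceiling(20/3) = 7, use 1/7
1/140: ceiling(140/1) = 140, use 1/140
Result: 3/20 = 1/7 + 1/140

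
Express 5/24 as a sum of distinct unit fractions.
1/5 + 1/120

Greedy algorithm:
5/24: ceiling(24/5) = 5, use 1/5
1/120: ceiling(120/1) = 120, use 1/120
Result: 5/24 = 1/5 + 1/120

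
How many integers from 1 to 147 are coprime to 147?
84

147 = 3 × 7^2
φ(n) = n × ∏(1 - 1/p) for each prime p dividing n
φ(147) = 147 × (1 - 1/3) × (1 - 1/7) = 84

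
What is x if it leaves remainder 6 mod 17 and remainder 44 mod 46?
550

Using Chinese Remainder Theorem:
M = 17 × 46 = 782
M1 = 46, M2 = 17
y1 = 46^(-1) mod 17 = 10
y2 = 17^(-1) mod 46 = 19
x = (6×46×10 + 44×17×19) mod 782 = 550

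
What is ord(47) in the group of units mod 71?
70

71 is prime, so ord(47) divides φ(71) = 70.
Divisors of 70: 1, 2, 5, 7, 10, 14, 35, 70.
Repeated squaring: 47^1 ≡ 47, 47^2 ≡ 8, 47^4 ≡ 64, 47^8 ≡ 49, 47^16 ≡ 58, 47^32 ≡ 27, 47^64 ≡ 19 (mod 71).
Test 47^d mod 71 for each divisor d in increasing order:
47^1 ≡ 47
47^2 ≡ 8
47^5 = 47^4·47^1 ≡ 26
47^7 = 47^4·47^2·47^1 ≡ 66
47^10 = 47^8·47^2 ≡ 37
47^14 = 47^8·47^4·47^2 ≡ 25
47^35 = 47^32·47^2·47^1 ≡ 70
47^70 = 47^64·47^4·47^2 ≡ 1  ← first divisor giving 1
The order is 70.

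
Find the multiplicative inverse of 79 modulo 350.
319

gcd(79, 350) = 1, so the inverse exists.
Extended Euclidean algorithm on (350, 79):
350 = 4 × 79 + 34  ⟹  34 = (1)·350 + (-4)·79
79 = 2 × 34 + 11  ⟹  11 = (-2)·350 + (9)·79
34 = 3 × 11 + 1  ⟹  1 = (7)·350 + (-31)·79
So (-31)·79 ≡ 1 (mod 350), i.e. 79^(-1) ≡ -31 ≡ 319 (mod 350).
Check: 79 × 319 = 25201 ≡ 1 (mod 350)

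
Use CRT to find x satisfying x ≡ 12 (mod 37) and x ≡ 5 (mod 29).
382

Using Chinese Remainder Theorem:
M = 37 × 29 = 1073
M1 = 29, M2 = 37
y1 = 29^(-1) mod 37 = 23
y2 = 37^(-1) mod 29 = 11
x = (12×29×23 + 5×37×11) mod 1073 = 382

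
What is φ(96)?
32

96 = 2^5 × 3
φ(n) = n × ∏(1 - 1/p) for each prime p dividing n
φ(96) = 96 × (1 - 1/2) × (1 - 1/3) = 32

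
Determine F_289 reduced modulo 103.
80

Matrix identity: Q^n = [[F_(n+1), F_n], [F_n, F_(n-1)]] with Q = [[1,1],[1,0]].
n = 289 = 100100001₂. Square-and-multiply, entries mod 103:
Q^1 = [[1,1],[1,0]]
Q^2 = (Q^1)² = [[2,1],[1,1]]
Q^4 = (Q^2)² = [[5,3],[3,2]]
Q^9 = (Q^4)²·Q = [[55,34],[34,21]]
Q^18 = (Q^9)² = [[61,9],[9,52]]
Q^36 = (Q^18)² = [[94,90],[90,4]]
Q^72 = (Q^36)² = [[44,65],[65,82]]
Q^144 = (Q^72)² = [[84,53],[53,31]]
Q^289 = (Q^144)²·Q = [[98,80],[80,18]]
F_289 mod 103 = Q^289[0][1] = 80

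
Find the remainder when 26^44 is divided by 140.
116

Repeated squaring. Binary of 44 = 101100.
26^1 ≡ 26 (mod 140); 26^2 ≡ 116 (mod 140); 26^4 ≡ 16 (mod 140); 26^8 ≡ 116 (mod 140); 26^16 ≡ 16 (mod 140); 26^32 ≡ 116 (mod 140)
26^44 = 26^4 × 26^8 × 26^32 ≡ 116 (mod 140)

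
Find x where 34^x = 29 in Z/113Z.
25

Baby-step giant-step with step n = ⌈√113⌉ = 11.
Baby steps 34^j mod 113 (j:value) for j=0..10: 0:1, 1:34, 2:26, 3:93, 4:111, 5:45, 6:61, 7:40, 8:4, 9:23, 10:104.
Giant-step multiplier: 34^(-11) ≡ 34^(112-11) = 34^101 ≡ 24 (mod 113).
Giant steps γ_i = 29·24^i mod 113: γ_0=29, γ_1=18, γ_2=93 (in table at j=3).
x = i·n + j = 2·11 + 3 = 25.
Check: 34^25 ≡ 29 (mod 113).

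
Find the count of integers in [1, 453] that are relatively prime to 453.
300

453 = 3 × 151
φ(n) = n × ∏(1 - 1/p) for each prime p dividing n
φ(453) = 453 × (1 - 1/3) × (1 - 1/151) = 300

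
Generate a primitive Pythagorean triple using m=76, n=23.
(5247, 3496, 6305)

Euclid's formula: a = m² - n², b = 2mn, c = m² + n²
m = 76, n = 23
a = 76² - 23² = 5776 - 529 = 5247
b = 2 × 76 × 23 = 3496
c = 76² + 23² = 5776 + 529 = 6305
Verification: 5247² + 3496² = 27531009 + 12222016 = 39753025 = 6305² ✓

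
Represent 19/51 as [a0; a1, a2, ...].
[0; 2, 1, 2, 6]

Euclidean algorithm steps:
19 = 0 × 51 + 19
51 = 2 × 19 + 13
19 = 1 × 13 + 6
13 = 2 × 6 + 1
6 = 6 × 1 + 0
Continued fraction: [0; 2, 1, 2, 6]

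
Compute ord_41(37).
5

41 is prime, so ord(37) divides φ(41) = 40.
Divisors of 40: 1, 2, 4, 5, 8, 10, 20, 40.
Repeated squaring: 37^1 ≡ 37, 37^2 ≡ 16, 37^4 ≡ 10, 37^8 ≡ 18, 37^16 ≡ 37, 37^32 ≡ 16 (mod 41).
Test 37^d mod 41 for each divisor d in increasing order:
37^1 ≡ 37
37^2 ≡ 16
37^4 ≡ 10
37^5 = 37^4·37^1 ≡ 1  ← first divisor giving 1
The order is 5.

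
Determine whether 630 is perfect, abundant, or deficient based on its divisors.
abundant

Proper divisors of 630: sum = 1 + 2 + 3 + 5 + 6 + 7 + 9 + 10 + ... + 105 + 126 + 210 + 315 (23 divisors) = 1242
Since 1242 > 630, 630 is abundant.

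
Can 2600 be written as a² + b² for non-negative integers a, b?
10² + 50² (a=10, b=50)

Factorization: 2600 = 2^3 × 5^2 × 13
By Fermat: n is sum of two squares iff every prime p ≡ 3 (mod 4) appears to even power.
All primes ≡ 3 (mod 4) appear to even power.
Search a = 0, 1, 2, … for 2600 - a² a perfect square: first hit at a = 10: 2600 - 100 = 2500 = 50².
2600 = 10² + 50² = 100 + 2500 ✓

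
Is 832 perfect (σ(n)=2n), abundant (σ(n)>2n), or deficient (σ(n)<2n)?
abundant

Proper divisors of 832: sum = 1 + 2 + 4 + 8 + 13 + 16 + 26 + 32 + 52 + 64 + 104 + 208 + 416 = 946
Since 946 > 832, 832 is abundant.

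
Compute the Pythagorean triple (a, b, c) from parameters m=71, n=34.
(3885, 4828, 6197)

Euclid's formula: a = m² - n², b = 2mn, c = m² + n²
m = 71, n = 34
a = 71² - 34² = 5041 - 1156 = 3885
b = 2 × 71 × 34 = 4828
c = 71² + 34² = 5041 + 1156 = 6197
Verification: 3885² + 4828² = 15093225 + 23309584 = 38402809 = 6197² ✓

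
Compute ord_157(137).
156

157 is prime, so ord(137) divides φ(157) = 156.
Divisors of 156: 1, 2, 3, 4, 6, 12, 13, 26, 39, 52, 78, 156.
Repeated squaring: 137^1 ≡ 137, 137^2 ≡ 86, 137^4 ≡ 17, 137^8 ≡ 132, 137^16 ≡ 154, 137^32 ≡ 9, 137^64 ≡ 81, 137^128 ≡ 124 (mod 157).
Test 137^d mod 157 for each divisor d in increasing order:
137^1 ≡ 137
137^2 ≡ 86
137^3 = 137^2·137^1 ≡ 7
137^4 ≡ 17
137^6 = 137^4·137^2 ≡ 49
137^12 = 137^8·137^4 ≡ 46
137^13 = 137^8·137^4·137^1 ≡ 22
137^26 = 137^16·137^8·137^2 ≡ 13
137^39 = 137^32·137^4·137^2·137^1 ≡ 129
137^52 = 137^32·137^16·137^4 ≡ 12
137^78 = 137^64·137^8·137^4·137^2 ≡ 156
137^156 = 137^128·137^16·137^8·137^4 ≡ 1  ← first divisor giving 1
The order is 156.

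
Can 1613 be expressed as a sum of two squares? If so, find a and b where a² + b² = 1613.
13² + 38² (a=13, b=38)

Factorization: 1613 = 1613
By Fermat: n is sum of two squares iff every prime p ≡ 3 (mod 4) appears to even power.
All primes ≡ 3 (mod 4) appear to even power.
Search a = 0, 1, 2, … for 1613 - a² a perfect square: first hit at a = 13: 1613 - 169 = 1444 = 38².
1613 = 13² + 38² = 169 + 1444 ✓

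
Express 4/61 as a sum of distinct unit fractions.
1/16 + 1/326 + 1/159088

Greedy algorithm:
4/61: ceiling(61/4) = 16, use 1/16
3/976: ceiling(976/3) = 326, use 1/326
1/159088: ceiling(159088/1) = 159088, use 1/159088
Result: 4/61 = 1/16 + 1/326 + 1/159088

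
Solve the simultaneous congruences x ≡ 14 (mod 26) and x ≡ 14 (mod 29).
14

Using Chinese Remainder Theorem:
M = 26 × 29 = 754
M1 = 29, M2 = 26
y1 = 29^(-1) mod 26 = 9
y2 = 26^(-1) mod 29 = 19
x = (14×29×9 + 14×26×19) mod 754 = 14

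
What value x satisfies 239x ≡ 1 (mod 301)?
267

gcd(239, 301) = 1, so the inverse exists.
Extended Euclidean algorithm on (301, 239):
301 = 1 × 239 + 62  ⟹  62 = (1)·301 + (-1)·239
239 = 3 × 62 + 53  ⟹  53 = (-3)·301 + (4)·239
62 = 1 × 53 + 9  ⟹  9 = (4)·301 + (-5)·239
53 = 5 × 9 + 8  ⟹  8 = (-23)·301 + (29)·239
9 = 1 × 8 + 1  ⟹  1 = (27)·301 + (-34)·239
So (-34)·239 ≡ 1 (mod 301), i.e. 239^(-1) ≡ -34 ≡ 267 (mod 301).
Check: 239 × 267 = 63813 ≡ 1 (mod 301)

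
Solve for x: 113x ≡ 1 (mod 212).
197

gcd(113, 212) = 1, so the inverse exists.
Extended Euclidean algorithm on (212, 113):
212 = 1 × 113 + 99  ⟹  99 = (1)·212 + (-1)·113
113 = 1 × 99 + 14  ⟹  14 = (-1)·212 + (2)·113
99 = 7 × 14 + 1  ⟹  1 = (8)·212 + (-15)·113
So (-15)·113 ≡ 1 (mod 212), i.e. 113^(-1) ≡ -15 ≡ 197 (mod 212).
Check: 113 × 197 = 22261 ≡ 1 (mod 212)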